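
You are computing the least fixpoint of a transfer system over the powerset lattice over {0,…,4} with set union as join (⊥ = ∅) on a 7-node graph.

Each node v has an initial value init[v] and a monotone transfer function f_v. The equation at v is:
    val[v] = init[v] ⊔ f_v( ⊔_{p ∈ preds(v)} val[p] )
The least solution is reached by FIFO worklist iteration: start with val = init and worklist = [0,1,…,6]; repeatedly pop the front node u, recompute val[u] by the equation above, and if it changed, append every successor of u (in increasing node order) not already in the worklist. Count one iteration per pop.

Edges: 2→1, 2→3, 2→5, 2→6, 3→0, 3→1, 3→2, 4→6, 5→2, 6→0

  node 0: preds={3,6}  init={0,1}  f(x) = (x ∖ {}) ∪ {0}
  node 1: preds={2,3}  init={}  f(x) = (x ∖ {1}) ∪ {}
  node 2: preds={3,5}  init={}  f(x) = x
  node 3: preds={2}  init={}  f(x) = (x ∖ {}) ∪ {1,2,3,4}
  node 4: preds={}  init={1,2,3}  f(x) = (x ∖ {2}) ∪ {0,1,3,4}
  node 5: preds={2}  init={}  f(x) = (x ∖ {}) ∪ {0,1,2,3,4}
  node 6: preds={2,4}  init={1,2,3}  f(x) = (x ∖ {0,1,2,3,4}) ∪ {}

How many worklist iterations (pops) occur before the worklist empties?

17

Iteration log — 17 steps:
  step 1. node 0  ⊔preds={1,2,3}  new={0,1,2,3}  old={0,1}  +wl: 
  step 2. node 1  ⊔preds={}  new={}  stable
  step 3. node 2  ⊔preds={}  new={}  stable
  step 4. node 3  ⊔preds={}  new={1,2,3,4}  old={}  +wl: 0,1,2
  step 5. node 4  ⊔preds={}  new={0,1,2,3,4}  old={1,2,3}  +wl: 
  step 6. node 5  ⊔preds={}  new={0,1,2,3,4}  old={}  +wl: 
  step 7. node 6  ⊔preds={0,1,2,3,4}  new={1,2,3}  stable
  step 8. node 0  ⊔preds={1,2,3,4}  new={0,1,2,3,4}  old={0,1,2,3}  +wl: 
  step 9. node 1  ⊔preds={1,2,3,4}  new={2,3,4}  old={}  +wl: 
  step 10. node 2  ⊔preds={0,1,2,3,4}  new={0,1,2,3,4}  old={}  +wl: 1,3,5,6
  step 11. node 1  ⊔preds={0,1,2,3,4}  new={0,2,3,4}  old={2,3,4}  +wl: 
  step 12. node 3  ⊔preds={0,1,2,3,4}  new={0,1,2,3,4}  old={1,2,3,4}  +wl: 0,1,2
  step 13. node 5  ⊔preds={0,1,2,3,4}  new={0,1,2,3,4}  stable
  step 14. node 6  ⊔preds={0,1,2,3,4}  new={1,2,3}  stable
  step 15. node 0  ⊔preds={0,1,2,3,4}  new={0,1,2,3,4}  stable
  step 16. node 1  ⊔preds={0,1,2,3,4}  new={0,2,3,4}  stable
  step 17. node 2  ⊔preds={0,1,2,3,4}  new={0,1,2,3,4}  stable

Least fixpoint reached:
  node 0: {0,1,2,3,4}
  node 1: {0,2,3,4}
  node 2: {0,1,2,3,4}
  node 3: {0,1,2,3,4}
  node 4: {0,1,2,3,4}
  node 5: {0,1,2,3,4}
  node 6: {1,2,3}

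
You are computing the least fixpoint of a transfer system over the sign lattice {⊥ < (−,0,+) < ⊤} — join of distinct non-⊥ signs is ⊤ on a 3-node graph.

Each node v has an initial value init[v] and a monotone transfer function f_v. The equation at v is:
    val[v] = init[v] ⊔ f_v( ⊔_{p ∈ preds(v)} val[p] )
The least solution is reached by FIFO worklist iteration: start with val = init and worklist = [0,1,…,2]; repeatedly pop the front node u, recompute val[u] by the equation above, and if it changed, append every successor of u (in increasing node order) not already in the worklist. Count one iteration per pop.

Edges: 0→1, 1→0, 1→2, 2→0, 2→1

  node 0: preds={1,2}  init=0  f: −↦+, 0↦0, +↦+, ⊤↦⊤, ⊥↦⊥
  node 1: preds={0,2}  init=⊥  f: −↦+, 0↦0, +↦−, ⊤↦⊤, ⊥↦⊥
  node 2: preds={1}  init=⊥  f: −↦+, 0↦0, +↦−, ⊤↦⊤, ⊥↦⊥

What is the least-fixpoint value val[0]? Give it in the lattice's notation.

Iteration log — 5 steps:
  step 1. node 0  ⊔preds=⊥  new=0  stable
  step 2. node 1  ⊔preds=0  new=0  old=⊥  +wl: 0
  step 3. node 2  ⊔preds=0  new=0  old=⊥  +wl: 1
  step 4. node 0  ⊔preds=0  new=0  stable
  step 5. node 1  ⊔preds=0  new=0  stable

Least fixpoint reached:
  node 0: 0
  node 1: 0
  node 2: 0

0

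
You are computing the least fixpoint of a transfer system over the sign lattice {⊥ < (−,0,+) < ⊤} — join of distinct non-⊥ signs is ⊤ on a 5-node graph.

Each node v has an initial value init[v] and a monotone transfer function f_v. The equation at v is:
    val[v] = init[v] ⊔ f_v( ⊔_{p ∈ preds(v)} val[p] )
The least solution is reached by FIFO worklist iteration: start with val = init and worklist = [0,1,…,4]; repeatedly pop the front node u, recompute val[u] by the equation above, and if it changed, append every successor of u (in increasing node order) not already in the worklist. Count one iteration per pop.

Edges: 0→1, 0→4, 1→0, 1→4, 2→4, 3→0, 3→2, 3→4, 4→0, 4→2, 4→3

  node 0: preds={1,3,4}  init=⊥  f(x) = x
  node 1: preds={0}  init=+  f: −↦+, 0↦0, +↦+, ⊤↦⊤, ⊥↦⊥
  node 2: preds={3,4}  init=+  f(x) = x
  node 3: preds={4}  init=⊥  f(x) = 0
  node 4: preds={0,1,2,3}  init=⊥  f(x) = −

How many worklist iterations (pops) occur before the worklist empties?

11

Iteration log — 11 steps:
  step 1. node 0  ⊔preds=+  new=+  old=⊥  +wl: 
  step 2. node 1  ⊔preds=+  new=+  stable
  step 3. node 2  ⊔preds=⊥  new=+  stable
  step 4. node 3  ⊔preds=⊥  new=0  old=⊥  +wl: 0,2
  step 5. node 4  ⊔preds=⊤  new=−  old=⊥  +wl: 3
  step 6. node 0  ⊔preds=⊤  new=⊤  old=+  +wl: 1,4
  step 7. node 2  ⊔preds=⊤  new=⊤  old=+  +wl: 
  step 8. node 3  ⊔preds=−  new=0  stable
  step 9. node 1  ⊔preds=⊤  new=⊤  old=+  +wl: 0
  step 10. node 4  ⊔preds=⊤  new=−  stable
  step 11. node 0  ⊔preds=⊤  new=⊤  stable

Least fixpoint reached:
  node 0: ⊤
  node 1: ⊤
  node 2: ⊤
  node 3: 0
  node 4: −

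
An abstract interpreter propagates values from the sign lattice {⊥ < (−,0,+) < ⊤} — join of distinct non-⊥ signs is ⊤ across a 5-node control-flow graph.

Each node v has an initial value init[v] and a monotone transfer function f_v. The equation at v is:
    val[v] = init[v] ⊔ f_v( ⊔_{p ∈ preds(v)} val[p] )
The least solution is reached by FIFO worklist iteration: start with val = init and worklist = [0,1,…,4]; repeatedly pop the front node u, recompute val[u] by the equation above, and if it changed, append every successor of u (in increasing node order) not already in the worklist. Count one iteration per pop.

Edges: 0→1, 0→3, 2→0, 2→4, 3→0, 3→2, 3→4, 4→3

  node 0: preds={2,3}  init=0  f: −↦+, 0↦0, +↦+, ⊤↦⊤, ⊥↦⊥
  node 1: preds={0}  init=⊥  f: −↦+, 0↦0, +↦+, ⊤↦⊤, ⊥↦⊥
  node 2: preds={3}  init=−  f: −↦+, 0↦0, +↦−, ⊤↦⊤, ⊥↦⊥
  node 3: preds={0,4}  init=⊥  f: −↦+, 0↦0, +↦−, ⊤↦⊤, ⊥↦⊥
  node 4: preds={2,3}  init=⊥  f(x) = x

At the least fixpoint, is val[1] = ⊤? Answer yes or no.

Trace (10 dequeues):
  [1] u=0 | in − | out ⊤ | prev 0 | push {}
  [2] u=1 | in ⊤ | out ⊤ | prev ⊥ | push {}
  [3] u=2 | in ⊥ | out − | ==
  [4] u=3 | in ⊤ | out ⊤ | prev ⊥ | push {0,2}
  [5] u=4 | in ⊤ | out ⊤ | prev ⊥ | push {3}
  [6] u=0 | in ⊤ | out ⊤ | ==
  [7] u=2 | in ⊤ | out ⊤ | prev − | push {0,4}
  [8] u=3 | in ⊤ | out ⊤ | ==
  [9] u=0 | in ⊤ | out ⊤ | ==
  [10] u=4 | in ⊤ | out ⊤ | ==

Converged values:
  [0] ⊤
  [1] ⊤
  [2] ⊤
  [3] ⊤
  [4] ⊤

yes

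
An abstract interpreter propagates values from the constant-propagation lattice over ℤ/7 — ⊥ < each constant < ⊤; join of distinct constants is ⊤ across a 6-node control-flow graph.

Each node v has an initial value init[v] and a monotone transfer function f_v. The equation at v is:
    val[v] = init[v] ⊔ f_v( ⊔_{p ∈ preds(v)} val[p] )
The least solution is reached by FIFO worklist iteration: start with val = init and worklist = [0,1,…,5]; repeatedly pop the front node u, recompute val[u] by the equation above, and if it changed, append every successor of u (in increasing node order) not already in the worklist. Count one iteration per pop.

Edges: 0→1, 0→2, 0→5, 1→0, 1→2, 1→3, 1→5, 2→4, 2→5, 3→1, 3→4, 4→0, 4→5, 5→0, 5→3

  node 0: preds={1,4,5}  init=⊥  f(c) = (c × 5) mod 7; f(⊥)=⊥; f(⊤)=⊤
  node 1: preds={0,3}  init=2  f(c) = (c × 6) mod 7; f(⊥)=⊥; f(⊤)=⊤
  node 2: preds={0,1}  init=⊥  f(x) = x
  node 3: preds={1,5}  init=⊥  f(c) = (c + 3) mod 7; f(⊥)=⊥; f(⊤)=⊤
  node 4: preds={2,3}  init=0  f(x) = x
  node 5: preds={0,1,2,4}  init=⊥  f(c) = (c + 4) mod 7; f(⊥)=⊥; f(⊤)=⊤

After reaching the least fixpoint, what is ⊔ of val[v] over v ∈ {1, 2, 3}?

Worklist (9 pops):
  #1 pop 0: in=⊤ → ⊤ (was ⊥); enqueue []
  #2 pop 1: in=⊤ → ⊤ (was 2); enqueue [0]
  #3 pop 2: in=⊤ → ⊤ (was ⊥); enqueue []
  #4 pop 3: in=⊤ → ⊤ (was ⊥); enqueue [1]
  #5 pop 4: in=⊤ → ⊤ (was 0); enqueue []
  #6 pop 5: in=⊤ → ⊤ (was ⊥); enqueue [3]
  #7 pop 0: in=⊤ → ⊤ (no change)
  #8 pop 1: in=⊤ → ⊤ (no change)
  #9 pop 3: in=⊤ → ⊤ (no change)

Fixpoint:
  val[0] = ⊤
  val[1] = ⊤
  val[2] = ⊤
  val[3] = ⊤
  val[4] = ⊤
  val[5] = ⊤

⊤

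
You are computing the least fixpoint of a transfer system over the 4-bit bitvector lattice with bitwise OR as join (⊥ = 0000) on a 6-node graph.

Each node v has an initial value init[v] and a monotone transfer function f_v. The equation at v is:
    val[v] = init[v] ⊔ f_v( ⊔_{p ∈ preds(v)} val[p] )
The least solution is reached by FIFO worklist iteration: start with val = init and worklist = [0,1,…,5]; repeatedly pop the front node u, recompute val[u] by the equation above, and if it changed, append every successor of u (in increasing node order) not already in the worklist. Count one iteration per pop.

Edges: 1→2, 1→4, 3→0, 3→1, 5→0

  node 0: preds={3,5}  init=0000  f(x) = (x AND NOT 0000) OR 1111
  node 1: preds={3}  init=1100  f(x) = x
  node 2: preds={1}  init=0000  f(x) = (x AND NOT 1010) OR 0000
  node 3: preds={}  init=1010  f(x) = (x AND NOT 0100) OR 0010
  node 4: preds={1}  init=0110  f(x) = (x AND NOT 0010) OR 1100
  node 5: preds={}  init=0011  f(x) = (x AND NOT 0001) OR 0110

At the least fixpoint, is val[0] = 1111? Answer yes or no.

yes

Iteration log — 7 steps:
  step 1. node 0  ⊔preds=1011  new=1111  old=0000  +wl: 
  step 2. node 1  ⊔preds=1010  new=1110  old=1100  +wl: 
  step 3. node 2  ⊔preds=1110  new=0100  old=0000  +wl: 
  step 4. node 3  ⊔preds=0000  new=1010  stable
  step 5. node 4  ⊔preds=1110  new=1110  old=0110  +wl: 
  step 6. node 5  ⊔preds=0000  new=0111  old=0011  +wl: 0
  step 7. node 0  ⊔preds=1111  new=1111  stable

Least fixpoint reached:
  node 0: 1111
  node 1: 1110
  node 2: 0100
  node 3: 1010
  node 4: 1110
  node 5: 0111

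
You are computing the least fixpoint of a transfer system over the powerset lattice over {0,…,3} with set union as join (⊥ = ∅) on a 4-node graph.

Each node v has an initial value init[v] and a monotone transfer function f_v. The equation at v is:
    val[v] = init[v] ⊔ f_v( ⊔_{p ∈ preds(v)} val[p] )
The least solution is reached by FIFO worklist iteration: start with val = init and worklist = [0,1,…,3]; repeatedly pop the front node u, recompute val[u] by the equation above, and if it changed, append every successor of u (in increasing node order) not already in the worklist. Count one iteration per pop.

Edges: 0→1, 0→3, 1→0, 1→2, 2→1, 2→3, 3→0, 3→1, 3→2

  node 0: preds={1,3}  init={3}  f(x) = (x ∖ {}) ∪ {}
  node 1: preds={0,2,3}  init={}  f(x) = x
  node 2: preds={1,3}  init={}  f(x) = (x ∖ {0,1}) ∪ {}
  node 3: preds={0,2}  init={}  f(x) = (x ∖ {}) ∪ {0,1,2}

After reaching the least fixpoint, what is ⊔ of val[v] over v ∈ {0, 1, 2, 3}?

Worklist (10 pops):
  #1 pop 0: in={} → {3} (no change)
  #2 pop 1: in={3} → {3} (was {}); enqueue [0]
  #3 pop 2: in={3} → {3} (was {}); enqueue [1]
  #4 pop 3: in={3} → {0,1,2,3} (was {}); enqueue [2]
  #5 pop 0: in={0,1,2,3} → {0,1,2,3} (was {3}); enqueue [3]
  #6 pop 1: in={0,1,2,3} → {0,1,2,3} (was {3}); enqueue [0]
  #7 pop 2: in={0,1,2,3} → {2,3} (was {3}); enqueue [1]
  #8 pop 3: in={0,1,2,3} → {0,1,2,3} (no change)
  #9 pop 0: in={0,1,2,3} → {0,1,2,3} (no change)
  #10 pop 1: in={0,1,2,3} → {0,1,2,3} (no change)

Fixpoint:
  val[0] = {0,1,2,3}
  val[1] = {0,1,2,3}
  val[2] = {2,3}
  val[3] = {0,1,2,3}

{0,1,2,3}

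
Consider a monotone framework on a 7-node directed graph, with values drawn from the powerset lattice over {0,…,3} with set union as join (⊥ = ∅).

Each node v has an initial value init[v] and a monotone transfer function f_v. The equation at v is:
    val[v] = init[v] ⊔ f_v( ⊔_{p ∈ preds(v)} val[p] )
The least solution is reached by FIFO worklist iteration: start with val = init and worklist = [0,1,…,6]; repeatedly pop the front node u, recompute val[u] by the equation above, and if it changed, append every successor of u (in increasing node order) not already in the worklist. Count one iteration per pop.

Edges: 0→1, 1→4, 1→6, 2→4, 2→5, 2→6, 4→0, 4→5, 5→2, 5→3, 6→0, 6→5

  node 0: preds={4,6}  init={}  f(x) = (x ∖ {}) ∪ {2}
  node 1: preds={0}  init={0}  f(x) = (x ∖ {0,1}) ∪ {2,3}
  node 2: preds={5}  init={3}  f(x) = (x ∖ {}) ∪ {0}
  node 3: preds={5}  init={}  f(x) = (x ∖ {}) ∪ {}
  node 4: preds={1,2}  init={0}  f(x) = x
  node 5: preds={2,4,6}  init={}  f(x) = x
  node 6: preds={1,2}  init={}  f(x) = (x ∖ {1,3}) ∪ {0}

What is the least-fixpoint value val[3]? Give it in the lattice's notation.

Iteration log — 14 steps:
  step 1. node 0  ⊔preds={0}  new={0,2}  old={}  +wl: 
  step 2. node 1  ⊔preds={0,2}  new={0,2,3}  old={0}  +wl: 
  step 3. node 2  ⊔preds={}  new={0,3}  old={3}  +wl: 
  step 4. node 3  ⊔preds={}  new={}  stable
  step 5. node 4  ⊔preds={0,2,3}  new={0,2,3}  old={0}  +wl: 0
  step 6. node 5  ⊔preds={0,2,3}  new={0,2,3}  old={}  +wl: 2,3
  step 7. node 6  ⊔preds={0,2,3}  new={0,2}  old={}  +wl: 5
  step 8. node 0  ⊔preds={0,2,3}  new={0,2,3}  old={0,2}  +wl: 1
  step 9. node 2  ⊔preds={0,2,3}  new={0,2,3}  old={0,3}  +wl: 4,6
  step 10. node 3  ⊔preds={0,2,3}  new={0,2,3}  old={}  +wl: 
  step 11. node 5  ⊔preds={0,2,3}  new={0,2,3}  stable
  step 12. node 1  ⊔preds={0,2,3}  new={0,2,3}  stable
  step 13. node 4  ⊔preds={0,2,3}  new={0,2,3}  stable
  step 14. node 6  ⊔preds={0,2,3}  new={0,2}  stable

Least fixpoint reached:
  node 0: {0,2,3}
  node 1: {0,2,3}
  node 2: {0,2,3}
  node 3: {0,2,3}
  node 4: {0,2,3}
  node 5: {0,2,3}
  node 6: {0,2}

{0,2,3}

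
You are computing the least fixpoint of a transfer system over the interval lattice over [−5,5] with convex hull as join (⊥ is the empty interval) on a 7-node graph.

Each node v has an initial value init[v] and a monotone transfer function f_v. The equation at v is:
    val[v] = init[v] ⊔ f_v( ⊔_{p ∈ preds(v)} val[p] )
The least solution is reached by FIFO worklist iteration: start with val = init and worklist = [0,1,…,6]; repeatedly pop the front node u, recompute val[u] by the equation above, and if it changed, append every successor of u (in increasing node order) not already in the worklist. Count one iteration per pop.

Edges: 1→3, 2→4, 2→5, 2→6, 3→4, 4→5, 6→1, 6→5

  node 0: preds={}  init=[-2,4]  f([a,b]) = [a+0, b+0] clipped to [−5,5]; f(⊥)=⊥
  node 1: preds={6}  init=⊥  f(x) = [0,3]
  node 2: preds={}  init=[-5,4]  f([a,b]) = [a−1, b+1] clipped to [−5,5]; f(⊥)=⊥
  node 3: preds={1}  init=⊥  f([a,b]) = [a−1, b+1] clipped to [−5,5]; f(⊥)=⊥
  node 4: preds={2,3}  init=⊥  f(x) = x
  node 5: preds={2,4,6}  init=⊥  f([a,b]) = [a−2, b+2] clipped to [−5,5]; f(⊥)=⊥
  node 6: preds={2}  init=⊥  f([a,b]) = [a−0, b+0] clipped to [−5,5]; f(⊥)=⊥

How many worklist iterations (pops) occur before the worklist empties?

Worklist (9 pops):
  #1 pop 0: in=⊥ → [-2,4] (no change)
  #2 pop 1: in=⊥ → [0,3] (was ⊥); enqueue []
  #3 pop 2: in=⊥ → [-5,4] (no change)
  #4 pop 3: in=[0,3] → [-1,4] (was ⊥); enqueue []
  #5 pop 4: in=[-5,4] → [-5,4] (was ⊥); enqueue []
  #6 pop 5: in=[-5,4] → [-5,5] (was ⊥); enqueue []
  #7 pop 6: in=[-5,4] → [-5,4] (was ⊥); enqueue [1,5]
  #8 pop 1: in=[-5,4] → [0,3] (no change)
  #9 pop 5: in=[-5,4] → [-5,5] (no change)

Fixpoint:
  val[0] = [-2,4]
  val[1] = [0,3]
  val[2] = [-5,4]
  val[3] = [-1,4]
  val[4] = [-5,4]
  val[5] = [-5,5]
  val[6] = [-5,4]

9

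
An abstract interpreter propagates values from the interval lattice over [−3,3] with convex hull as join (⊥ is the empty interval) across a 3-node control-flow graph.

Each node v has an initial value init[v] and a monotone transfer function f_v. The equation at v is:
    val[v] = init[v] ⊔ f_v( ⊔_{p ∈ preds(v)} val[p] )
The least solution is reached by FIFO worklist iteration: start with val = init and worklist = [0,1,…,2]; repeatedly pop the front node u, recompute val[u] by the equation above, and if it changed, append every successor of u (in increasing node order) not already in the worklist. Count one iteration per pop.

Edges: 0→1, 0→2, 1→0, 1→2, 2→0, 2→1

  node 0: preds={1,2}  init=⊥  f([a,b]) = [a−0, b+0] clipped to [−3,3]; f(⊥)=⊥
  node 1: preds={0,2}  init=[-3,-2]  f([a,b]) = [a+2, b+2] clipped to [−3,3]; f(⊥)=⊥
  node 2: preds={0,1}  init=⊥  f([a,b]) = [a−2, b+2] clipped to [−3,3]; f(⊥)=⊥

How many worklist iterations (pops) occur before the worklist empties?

Iteration log — 9 steps:
  step 1. node 0  ⊔preds=[-3,-2]  new=[-3,-2]  old=⊥  +wl: 
  step 2. node 1  ⊔preds=[-3,-2]  new=[-3,0]  old=[-3,-2]  +wl: 0
  step 3. node 2  ⊔preds=[-3,0]  new=[-3,2]  old=⊥  +wl: 1
  step 4. node 0  ⊔preds=[-3,2]  new=[-3,2]  old=[-3,-2]  +wl: 2
  step 5. node 1  ⊔preds=[-3,2]  new=[-3,3]  old=[-3,0]  +wl: 0
  step 6. node 2  ⊔preds=[-3,3]  new=[-3,3]  old=[-3,2]  +wl: 1
  step 7. node 0  ⊔preds=[-3,3]  new=[-3,3]  old=[-3,2]  +wl: 2
  step 8. node 1  ⊔preds=[-3,3]  new=[-3,3]  stable
  step 9. node 2  ⊔preds=[-3,3]  new=[-3,3]  stable

Least fixpoint reached:
  node 0: [-3,3]
  node 1: [-3,3]
  node 2: [-3,3]

9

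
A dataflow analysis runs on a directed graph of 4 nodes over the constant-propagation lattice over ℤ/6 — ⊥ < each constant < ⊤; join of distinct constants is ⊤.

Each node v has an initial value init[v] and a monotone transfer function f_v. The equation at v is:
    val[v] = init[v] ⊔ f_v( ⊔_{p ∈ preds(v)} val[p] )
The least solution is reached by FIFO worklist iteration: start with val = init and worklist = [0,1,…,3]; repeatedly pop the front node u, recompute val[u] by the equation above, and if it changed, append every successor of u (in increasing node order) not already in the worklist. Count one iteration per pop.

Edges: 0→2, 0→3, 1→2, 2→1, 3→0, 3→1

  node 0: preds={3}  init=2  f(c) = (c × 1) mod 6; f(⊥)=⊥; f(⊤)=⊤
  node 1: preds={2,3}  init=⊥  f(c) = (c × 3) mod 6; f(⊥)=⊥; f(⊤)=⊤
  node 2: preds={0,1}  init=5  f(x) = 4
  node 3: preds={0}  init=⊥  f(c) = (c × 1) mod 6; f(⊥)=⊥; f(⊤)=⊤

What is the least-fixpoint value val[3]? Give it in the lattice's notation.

Iteration log — 7 steps:
  step 1. node 0  ⊔preds=⊥  new=2  stable
  step 2. node 1  ⊔preds=5  new=3  old=⊥  +wl: 
  step 3. node 2  ⊔preds=⊤  new=⊤  old=5  +wl: 1
  step 4. node 3  ⊔preds=2  new=2  old=⊥  +wl: 0
  step 5. node 1  ⊔preds=⊤  new=⊤  old=3  +wl: 2
  step 6. node 0  ⊔preds=2  new=2  stable
  step 7. node 2  ⊔preds=⊤  new=⊤  stable

Least fixpoint reached:
  node 0: 2
  node 1: ⊤
  node 2: ⊤
  node 3: 2

2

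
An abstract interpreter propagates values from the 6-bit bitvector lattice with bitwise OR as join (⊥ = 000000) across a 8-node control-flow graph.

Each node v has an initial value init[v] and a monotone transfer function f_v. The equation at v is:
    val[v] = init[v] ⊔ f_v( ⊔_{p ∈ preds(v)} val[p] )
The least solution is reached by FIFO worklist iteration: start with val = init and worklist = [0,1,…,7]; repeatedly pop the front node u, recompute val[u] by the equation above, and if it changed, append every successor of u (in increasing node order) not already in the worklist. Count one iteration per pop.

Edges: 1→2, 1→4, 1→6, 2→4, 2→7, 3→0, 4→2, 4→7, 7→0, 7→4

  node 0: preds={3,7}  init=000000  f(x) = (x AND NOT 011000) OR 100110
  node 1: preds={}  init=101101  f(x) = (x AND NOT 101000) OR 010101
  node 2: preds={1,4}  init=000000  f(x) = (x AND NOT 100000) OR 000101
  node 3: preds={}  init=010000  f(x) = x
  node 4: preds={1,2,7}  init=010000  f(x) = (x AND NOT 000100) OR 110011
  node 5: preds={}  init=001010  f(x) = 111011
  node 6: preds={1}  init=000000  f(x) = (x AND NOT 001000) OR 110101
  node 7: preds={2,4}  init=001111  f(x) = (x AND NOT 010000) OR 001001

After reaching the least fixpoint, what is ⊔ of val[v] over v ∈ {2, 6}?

111111

Worklist (12 pops):
  #1 pop 0: in=011111 → 100111 (was 000000); enqueue []
  #2 pop 1: in=000000 → 111101 (was 101101); enqueue []
  #3 pop 2: in=111101 → 011101 (was 000000); enqueue []
  #4 pop 3: in=000000 → 010000 (no change)
  #5 pop 4: in=111111 → 111011 (was 010000); enqueue [2]
  #6 pop 5: in=000000 → 111011 (was 001010); enqueue []
  #7 pop 6: in=111101 → 110101 (was 000000); enqueue []
  #8 pop 7: in=111111 → 101111 (was 001111); enqueue [0,4]
  #9 pop 2: in=111111 → 011111 (was 011101); enqueue [7]
  #10 pop 0: in=111111 → 100111 (no change)
  #11 pop 4: in=111111 → 111011 (no change)
  #12 pop 7: in=111111 → 101111 (no change)

Fixpoint:
  val[0] = 100111
  val[1] = 111101
  val[2] = 011111
  val[3] = 010000
  val[4] = 111011
  val[5] = 111011
  val[6] = 110101
  val[7] = 101111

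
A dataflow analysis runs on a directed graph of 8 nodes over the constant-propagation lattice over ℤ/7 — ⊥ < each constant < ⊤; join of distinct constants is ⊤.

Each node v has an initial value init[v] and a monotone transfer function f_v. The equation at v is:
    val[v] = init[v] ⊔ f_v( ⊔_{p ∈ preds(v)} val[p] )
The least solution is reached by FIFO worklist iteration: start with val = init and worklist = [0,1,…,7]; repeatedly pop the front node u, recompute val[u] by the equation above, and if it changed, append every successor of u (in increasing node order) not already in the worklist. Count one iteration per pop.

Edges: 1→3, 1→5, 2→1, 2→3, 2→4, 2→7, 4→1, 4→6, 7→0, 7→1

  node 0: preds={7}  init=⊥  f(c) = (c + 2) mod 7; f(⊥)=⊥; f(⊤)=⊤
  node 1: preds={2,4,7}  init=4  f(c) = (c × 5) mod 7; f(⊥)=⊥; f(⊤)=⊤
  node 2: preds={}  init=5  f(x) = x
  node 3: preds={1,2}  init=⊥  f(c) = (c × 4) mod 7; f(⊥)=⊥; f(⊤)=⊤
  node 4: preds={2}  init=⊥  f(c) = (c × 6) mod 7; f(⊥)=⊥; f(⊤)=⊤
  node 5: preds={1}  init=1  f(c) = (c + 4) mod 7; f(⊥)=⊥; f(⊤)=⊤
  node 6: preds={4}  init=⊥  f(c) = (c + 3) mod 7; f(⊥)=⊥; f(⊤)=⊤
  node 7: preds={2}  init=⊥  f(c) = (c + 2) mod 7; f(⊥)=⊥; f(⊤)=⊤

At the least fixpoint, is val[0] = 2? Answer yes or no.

yes

Iteration log — 12 steps:
  step 1. node 0  ⊔preds=⊥  new=⊥  stable
  step 2. node 1  ⊔preds=5  new=4  stable
  step 3. node 2  ⊔preds=⊥  new=5  stable
  step 4. node 3  ⊔preds=⊤  new=⊤  old=⊥  +wl: 
  step 5. node 4  ⊔preds=5  new=2  old=⊥  +wl: 1
  step 6. node 5  ⊔preds=4  new=1  stable
  step 7. node 6  ⊔preds=2  new=5  old=⊥  +wl: 
  step 8. node 7  ⊔preds=5  new=0  old=⊥  +wl: 0
  step 9. node 1  ⊔preds=⊤  new=⊤  old=4  +wl: 3,5
  step 10. node 0  ⊔preds=0  new=2  old=⊥  +wl: 
  step 11. node 3  ⊔preds=⊤  new=⊤  stable
  step 12. node 5  ⊔preds=⊤  new=⊤  old=1  +wl: 

Least fixpoint reached:
  node 0: 2
  node 1: ⊤
  node 2: 5
  node 3: ⊤
  node 4: 2
  node 5: ⊤
  node 6: 5
  node 7: 0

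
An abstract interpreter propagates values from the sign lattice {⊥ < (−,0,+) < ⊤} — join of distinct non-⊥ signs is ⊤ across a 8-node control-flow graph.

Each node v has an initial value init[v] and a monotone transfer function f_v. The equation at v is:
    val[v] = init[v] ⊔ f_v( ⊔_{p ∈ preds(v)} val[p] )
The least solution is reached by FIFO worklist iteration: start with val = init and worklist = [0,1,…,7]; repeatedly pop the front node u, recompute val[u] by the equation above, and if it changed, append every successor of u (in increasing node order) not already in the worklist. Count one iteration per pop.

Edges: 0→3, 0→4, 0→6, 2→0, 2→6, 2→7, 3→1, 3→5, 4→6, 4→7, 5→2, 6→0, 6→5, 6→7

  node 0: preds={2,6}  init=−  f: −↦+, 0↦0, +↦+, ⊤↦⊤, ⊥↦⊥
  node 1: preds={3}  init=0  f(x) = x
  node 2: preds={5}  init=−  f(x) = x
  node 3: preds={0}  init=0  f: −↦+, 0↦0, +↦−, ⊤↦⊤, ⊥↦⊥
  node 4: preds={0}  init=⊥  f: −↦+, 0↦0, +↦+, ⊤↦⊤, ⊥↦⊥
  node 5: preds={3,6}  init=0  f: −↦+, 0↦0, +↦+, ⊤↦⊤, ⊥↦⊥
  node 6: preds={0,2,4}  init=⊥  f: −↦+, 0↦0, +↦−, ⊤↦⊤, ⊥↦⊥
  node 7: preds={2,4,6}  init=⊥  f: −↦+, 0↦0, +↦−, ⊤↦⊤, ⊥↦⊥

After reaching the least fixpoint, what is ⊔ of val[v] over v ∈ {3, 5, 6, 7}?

⊤

Worklist (12 pops):
  #1 pop 0: in=− → ⊤ (was −); enqueue []
  #2 pop 1: in=0 → 0 (no change)
  #3 pop 2: in=0 → ⊤ (was −); enqueue [0]
  #4 pop 3: in=⊤ → ⊤ (was 0); enqueue [1]
  #5 pop 4: in=⊤ → ⊤ (was ⊥); enqueue []
  #6 pop 5: in=⊤ → ⊤ (was 0); enqueue [2]
  #7 pop 6: in=⊤ → ⊤ (was ⊥); enqueue [5]
  #8 pop 7: in=⊤ → ⊤ (was ⊥); enqueue []
  #9 pop 0: in=⊤ → ⊤ (no change)
  #10 pop 1: in=⊤ → ⊤ (was 0); enqueue []
  #11 pop 2: in=⊤ → ⊤ (no change)
  #12 pop 5: in=⊤ → ⊤ (no change)

Fixpoint:
  val[0] = ⊤
  val[1] = ⊤
  val[2] = ⊤
  val[3] = ⊤
  val[4] = ⊤
  val[5] = ⊤
  val[6] = ⊤
  val[7] = ⊤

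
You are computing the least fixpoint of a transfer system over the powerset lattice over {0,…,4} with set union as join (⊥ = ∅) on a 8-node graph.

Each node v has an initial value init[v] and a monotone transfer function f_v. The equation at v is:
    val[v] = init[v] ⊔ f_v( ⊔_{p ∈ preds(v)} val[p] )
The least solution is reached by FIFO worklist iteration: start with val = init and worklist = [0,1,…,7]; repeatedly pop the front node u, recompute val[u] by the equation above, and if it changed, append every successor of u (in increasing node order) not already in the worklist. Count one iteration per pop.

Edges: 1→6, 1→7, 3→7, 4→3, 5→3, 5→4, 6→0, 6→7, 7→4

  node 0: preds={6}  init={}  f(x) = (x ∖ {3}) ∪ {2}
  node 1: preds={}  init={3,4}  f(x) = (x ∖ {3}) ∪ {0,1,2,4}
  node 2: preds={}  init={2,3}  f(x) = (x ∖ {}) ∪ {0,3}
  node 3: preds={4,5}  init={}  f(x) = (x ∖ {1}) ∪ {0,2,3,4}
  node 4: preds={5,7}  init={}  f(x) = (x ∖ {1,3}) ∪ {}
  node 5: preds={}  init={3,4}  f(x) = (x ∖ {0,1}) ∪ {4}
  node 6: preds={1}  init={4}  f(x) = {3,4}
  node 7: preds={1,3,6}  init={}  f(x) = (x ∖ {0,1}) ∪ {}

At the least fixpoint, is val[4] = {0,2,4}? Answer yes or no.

no

Iteration log — 12 steps:
  step 1. node 0  ⊔preds={4}  new={2,4}  old={}  +wl: 
  step 2. node 1  ⊔preds={}  new={0,1,2,3,4}  old={3,4}  +wl: 
  step 3. node 2  ⊔preds={}  new={0,2,3}  old={2,3}  +wl: 
  step 4. node 3  ⊔preds={3,4}  new={0,2,3,4}  old={}  +wl: 
  step 5. node 4  ⊔preds={3,4}  new={4}  old={}  +wl: 3
  step 6. node 5  ⊔preds={}  new={3,4}  stable
  step 7. node 6  ⊔preds={0,1,2,3,4}  new={3,4}  old={4}  +wl: 0
  step 8. node 7  ⊔preds={0,1,2,3,4}  new={2,3,4}  old={}  +wl: 4
  step 9. node 3  ⊔preds={3,4}  new={0,2,3,4}  stable
  step 10. node 0  ⊔preds={3,4}  new={2,4}  stable
  step 11. node 4  ⊔preds={2,3,4}  new={2,4}  old={4}  +wl: 3
  step 12. node 3  ⊔preds={2,3,4}  new={0,2,3,4}  stable

Least fixpoint reached:
  node 0: {2,4}
  node 1: {0,1,2,3,4}
  node 2: {0,2,3}
  node 3: {0,2,3,4}
  node 4: {2,4}
  node 5: {3,4}
  node 6: {3,4}
  node 7: {2,3,4}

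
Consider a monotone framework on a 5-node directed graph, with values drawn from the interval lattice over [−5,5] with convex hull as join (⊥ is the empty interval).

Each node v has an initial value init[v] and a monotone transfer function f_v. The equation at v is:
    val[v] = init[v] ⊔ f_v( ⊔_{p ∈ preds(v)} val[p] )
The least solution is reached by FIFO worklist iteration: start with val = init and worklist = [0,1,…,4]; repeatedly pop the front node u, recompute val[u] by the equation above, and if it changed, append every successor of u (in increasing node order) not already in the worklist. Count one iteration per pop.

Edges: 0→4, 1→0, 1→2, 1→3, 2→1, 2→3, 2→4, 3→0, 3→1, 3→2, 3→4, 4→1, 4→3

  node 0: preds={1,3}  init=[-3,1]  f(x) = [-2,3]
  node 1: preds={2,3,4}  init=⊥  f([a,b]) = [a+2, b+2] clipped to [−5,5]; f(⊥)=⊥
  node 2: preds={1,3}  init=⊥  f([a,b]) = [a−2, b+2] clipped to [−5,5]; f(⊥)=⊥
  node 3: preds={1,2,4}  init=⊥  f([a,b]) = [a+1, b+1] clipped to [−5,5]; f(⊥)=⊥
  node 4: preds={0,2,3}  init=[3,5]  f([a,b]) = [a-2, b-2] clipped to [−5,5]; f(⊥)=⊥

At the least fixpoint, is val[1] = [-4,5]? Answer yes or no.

Trace (13 dequeues):
  [1] u=0 | in ⊥ | out [-3,3] | prev [-3,1] | push {}
  [2] u=1 | in [3,5] | out [5,5] | prev ⊥ | push {0}
  [3] u=2 | in [5,5] | out [3,5] | prev ⊥ | push {1}
  [4] u=3 | in [3,5] | out [4,5] | prev ⊥ | push {2}
  [5] u=4 | in [-3,5] | out [-5,5] | prev [3,5] | push {3}
  [6] u=0 | in [4,5] | out [-3,3] | ==
  [7] u=1 | in [-5,5] | out [-3,5] | prev [5,5] | push {0}
  [8] u=2 | in [-3,5] | out [-5,5] | prev [3,5] | push {1,4}
  [9] u=3 | in [-5,5] | out [-4,5] | prev [4,5] | push {2}
  [10] u=0 | in [-4,5] | out [-3,3] | ==
  [11] u=1 | in [-5,5] | out [-3,5] | ==
  [12] u=4 | in [-5,5] | out [-5,5] | ==
  [13] u=2 | in [-4,5] | out [-5,5] | ==

Converged values:
  [0] [-3,3]
  [1] [-3,5]
  [2] [-5,5]
  [3] [-4,5]
  [4] [-5,5]

no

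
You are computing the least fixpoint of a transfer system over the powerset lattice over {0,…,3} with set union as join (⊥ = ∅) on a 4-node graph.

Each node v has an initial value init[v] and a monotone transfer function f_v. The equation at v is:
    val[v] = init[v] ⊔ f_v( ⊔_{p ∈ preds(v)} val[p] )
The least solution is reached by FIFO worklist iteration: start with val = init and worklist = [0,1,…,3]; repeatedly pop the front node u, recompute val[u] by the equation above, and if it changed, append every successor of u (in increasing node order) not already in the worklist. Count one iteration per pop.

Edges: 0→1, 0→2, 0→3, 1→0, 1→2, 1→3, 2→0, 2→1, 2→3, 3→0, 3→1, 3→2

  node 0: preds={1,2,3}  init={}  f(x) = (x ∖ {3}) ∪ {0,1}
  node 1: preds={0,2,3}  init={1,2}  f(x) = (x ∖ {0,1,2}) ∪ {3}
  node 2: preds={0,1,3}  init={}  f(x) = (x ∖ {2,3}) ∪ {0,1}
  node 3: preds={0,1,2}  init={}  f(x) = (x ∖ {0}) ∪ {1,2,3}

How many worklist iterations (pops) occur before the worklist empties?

Worklist (7 pops):
  #1 pop 0: in={1,2} → {0,1,2} (was {}); enqueue []
  #2 pop 1: in={0,1,2} → {1,2,3} (was {1,2}); enqueue [0]
  #3 pop 2: in={0,1,2,3} → {0,1} (was {}); enqueue [1]
  #4 pop 3: in={0,1,2,3} → {1,2,3} (was {}); enqueue [2]
  #5 pop 0: in={0,1,2,3} → {0,1,2} (no change)
  #6 pop 1: in={0,1,2,3} → {1,2,3} (no change)
  #7 pop 2: in={0,1,2,3} → {0,1} (no change)

Fixpoint:
  val[0] = {0,1,2}
  val[1] = {1,2,3}
  val[2] = {0,1}
  val[3] = {1,2,3}

7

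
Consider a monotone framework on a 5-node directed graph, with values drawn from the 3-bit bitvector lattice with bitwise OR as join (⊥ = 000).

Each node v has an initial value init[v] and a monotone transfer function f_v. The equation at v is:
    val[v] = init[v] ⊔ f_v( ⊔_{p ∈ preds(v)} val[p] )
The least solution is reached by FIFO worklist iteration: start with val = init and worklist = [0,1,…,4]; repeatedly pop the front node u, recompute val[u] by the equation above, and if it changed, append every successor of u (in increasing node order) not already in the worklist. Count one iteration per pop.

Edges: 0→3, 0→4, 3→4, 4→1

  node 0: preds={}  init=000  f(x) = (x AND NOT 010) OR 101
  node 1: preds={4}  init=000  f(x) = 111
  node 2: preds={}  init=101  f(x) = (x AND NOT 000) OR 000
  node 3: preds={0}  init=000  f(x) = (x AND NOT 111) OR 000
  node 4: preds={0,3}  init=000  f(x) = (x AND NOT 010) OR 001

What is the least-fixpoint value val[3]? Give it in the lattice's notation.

Worklist (6 pops):
  #1 pop 0: in=000 → 101 (was 000); enqueue []
  #2 pop 1: in=000 → 111 (was 000); enqueue []
  #3 pop 2: in=000 → 101 (no change)
  #4 pop 3: in=101 → 000 (no change)
  #5 pop 4: in=101 → 101 (was 000); enqueue [1]
  #6 pop 1: in=101 → 111 (no change)

Fixpoint:
  val[0] = 101
  val[1] = 111
  val[2] = 101
  val[3] = 000
  val[4] = 101

000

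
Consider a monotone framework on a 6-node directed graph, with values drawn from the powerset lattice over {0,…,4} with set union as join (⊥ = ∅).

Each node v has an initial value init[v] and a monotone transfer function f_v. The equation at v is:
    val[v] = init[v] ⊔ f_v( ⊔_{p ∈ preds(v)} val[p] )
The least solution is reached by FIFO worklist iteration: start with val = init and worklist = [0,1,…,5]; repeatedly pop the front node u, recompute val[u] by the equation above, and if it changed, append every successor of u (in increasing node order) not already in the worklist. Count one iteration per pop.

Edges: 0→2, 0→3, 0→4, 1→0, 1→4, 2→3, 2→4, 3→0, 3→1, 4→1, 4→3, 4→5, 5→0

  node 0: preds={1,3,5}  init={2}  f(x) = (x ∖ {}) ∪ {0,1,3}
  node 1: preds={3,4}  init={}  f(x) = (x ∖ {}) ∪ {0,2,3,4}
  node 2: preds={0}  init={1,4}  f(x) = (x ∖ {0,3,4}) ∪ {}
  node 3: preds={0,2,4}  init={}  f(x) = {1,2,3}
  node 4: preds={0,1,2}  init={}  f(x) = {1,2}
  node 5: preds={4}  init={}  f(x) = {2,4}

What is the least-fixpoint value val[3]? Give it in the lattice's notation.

{1,2,3}

Iteration log — 12 steps:
  step 1. node 0  ⊔preds={}  new={0,1,2,3}  old={2}  +wl: 
  step 2. node 1  ⊔preds={}  new={0,2,3,4}  old={}  +wl: 0
  step 3. node 2  ⊔preds={0,1,2,3}  new={1,2,4}  old={1,4}  +wl: 
  step 4. node 3  ⊔preds={0,1,2,3,4}  new={1,2,3}  old={}  +wl: 1
  step 5. node 4  ⊔preds={0,1,2,3,4}  new={1,2}  old={}  +wl: 3
  step 6. node 5  ⊔preds={1,2}  new={2,4}  old={}  +wl: 
  step 7. node 0  ⊔preds={0,1,2,3,4}  new={0,1,2,3,4}  old={0,1,2,3}  +wl: 2,4
  step 8. node 1  ⊔preds={1,2,3}  new={0,1,2,3,4}  old={0,2,3,4}  +wl: 0
  step 9. node 3  ⊔preds={0,1,2,3,4}  new={1,2,3}  stable
  step 10. node 2  ⊔preds={0,1,2,3,4}  new={1,2,4}  stable
  step 11. node 4  ⊔preds={0,1,2,3,4}  new={1,2}  stable
  step 12. node 0  ⊔preds={0,1,2,3,4}  new={0,1,2,3,4}  stable

Least fixpoint reached:
  node 0: {0,1,2,3,4}
  node 1: {0,1,2,3,4}
  node 2: {1,2,4}
  node 3: {1,2,3}
  node 4: {1,2}
  node 5: {2,4}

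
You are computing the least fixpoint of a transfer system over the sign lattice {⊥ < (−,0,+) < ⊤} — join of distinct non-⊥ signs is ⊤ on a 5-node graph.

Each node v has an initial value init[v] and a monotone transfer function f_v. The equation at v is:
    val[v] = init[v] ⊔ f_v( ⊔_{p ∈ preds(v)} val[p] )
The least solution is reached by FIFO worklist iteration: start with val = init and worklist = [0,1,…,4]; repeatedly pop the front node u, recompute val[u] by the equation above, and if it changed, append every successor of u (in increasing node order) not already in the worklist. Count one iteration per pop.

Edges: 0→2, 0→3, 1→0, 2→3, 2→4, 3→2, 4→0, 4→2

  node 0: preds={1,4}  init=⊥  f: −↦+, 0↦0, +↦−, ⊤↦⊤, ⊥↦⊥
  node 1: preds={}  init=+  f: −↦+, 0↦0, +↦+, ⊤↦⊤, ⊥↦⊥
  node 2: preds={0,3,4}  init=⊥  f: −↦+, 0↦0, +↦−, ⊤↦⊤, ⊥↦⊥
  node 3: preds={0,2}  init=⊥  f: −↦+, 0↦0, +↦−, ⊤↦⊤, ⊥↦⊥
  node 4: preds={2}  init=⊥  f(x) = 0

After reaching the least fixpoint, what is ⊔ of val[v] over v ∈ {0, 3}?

⊤

Iteration log — 10 steps:
  step 1. node 0  ⊔preds=+  new=−  old=⊥  +wl: 
  step 2. node 1  ⊔preds=⊥  new=+  stable
  step 3. node 2  ⊔preds=−  new=+  old=⊥  +wl: 
  step 4. node 3  ⊔preds=⊤  new=⊤  old=⊥  +wl: 2
  step 5. node 4  ⊔preds=+  new=0  old=⊥  +wl: 0
  step 6. node 2  ⊔preds=⊤  new=⊤  old=+  +wl: 3,4
  step 7. node 0  ⊔preds=⊤  new=⊤  old=−  +wl: 2
  step 8. node 3  ⊔preds=⊤  new=⊤  stable
  step 9. node 4  ⊔preds=⊤  new=0  stable
  step 10. node 2  ⊔preds=⊤  new=⊤  stable

Least fixpoint reached:
  node 0: ⊤
  node 1: +
  node 2: ⊤
  node 3: ⊤
  node 4: 0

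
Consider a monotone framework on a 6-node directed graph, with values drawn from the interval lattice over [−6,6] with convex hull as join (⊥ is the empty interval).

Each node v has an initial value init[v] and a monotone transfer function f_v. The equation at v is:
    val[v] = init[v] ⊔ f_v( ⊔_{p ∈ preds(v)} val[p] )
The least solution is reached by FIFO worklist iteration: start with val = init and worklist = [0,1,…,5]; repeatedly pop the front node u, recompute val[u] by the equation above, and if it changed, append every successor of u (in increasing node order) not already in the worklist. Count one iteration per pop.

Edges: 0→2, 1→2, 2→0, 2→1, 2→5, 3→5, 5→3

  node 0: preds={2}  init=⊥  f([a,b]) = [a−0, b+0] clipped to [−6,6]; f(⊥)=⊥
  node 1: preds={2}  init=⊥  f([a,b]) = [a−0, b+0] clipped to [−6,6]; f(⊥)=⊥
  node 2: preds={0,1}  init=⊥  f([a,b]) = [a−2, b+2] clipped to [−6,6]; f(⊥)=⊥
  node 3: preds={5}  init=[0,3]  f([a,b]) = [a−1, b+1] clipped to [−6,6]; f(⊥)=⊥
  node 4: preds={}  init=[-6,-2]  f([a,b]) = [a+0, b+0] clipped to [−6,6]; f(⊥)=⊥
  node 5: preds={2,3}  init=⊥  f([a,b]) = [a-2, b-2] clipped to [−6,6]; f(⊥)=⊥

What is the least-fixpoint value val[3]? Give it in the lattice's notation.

[-6,3]

Worklist (11 pops):
  #1 pop 0: in=⊥ → ⊥ (no change)
  #2 pop 1: in=⊥ → ⊥ (no change)
  #3 pop 2: in=⊥ → ⊥ (no change)
  #4 pop 3: in=⊥ → [0,3] (no change)
  #5 pop 4: in=⊥ → [-6,-2] (no change)
  #6 pop 5: in=[0,3] → [-2,1] (was ⊥); enqueue [3]
  #7 pop 3: in=[-2,1] → [-3,3] (was [0,3]); enqueue [5]
  #8 pop 5: in=[-3,3] → [-5,1] (was [-2,1]); enqueue [3]
  #9 pop 3: in=[-5,1] → [-6,3] (was [-3,3]); enqueue [5]
  #10 pop 5: in=[-6,3] → [-6,1] (was [-5,1]); enqueue [3]
  #11 pop 3: in=[-6,1] → [-6,3] (no change)

Fixpoint:
  val[0] = ⊥
  val[1] = ⊥
  val[2] = ⊥
  val[3] = [-6,3]
  val[4] = [-6,-2]
  val[5] = [-6,1]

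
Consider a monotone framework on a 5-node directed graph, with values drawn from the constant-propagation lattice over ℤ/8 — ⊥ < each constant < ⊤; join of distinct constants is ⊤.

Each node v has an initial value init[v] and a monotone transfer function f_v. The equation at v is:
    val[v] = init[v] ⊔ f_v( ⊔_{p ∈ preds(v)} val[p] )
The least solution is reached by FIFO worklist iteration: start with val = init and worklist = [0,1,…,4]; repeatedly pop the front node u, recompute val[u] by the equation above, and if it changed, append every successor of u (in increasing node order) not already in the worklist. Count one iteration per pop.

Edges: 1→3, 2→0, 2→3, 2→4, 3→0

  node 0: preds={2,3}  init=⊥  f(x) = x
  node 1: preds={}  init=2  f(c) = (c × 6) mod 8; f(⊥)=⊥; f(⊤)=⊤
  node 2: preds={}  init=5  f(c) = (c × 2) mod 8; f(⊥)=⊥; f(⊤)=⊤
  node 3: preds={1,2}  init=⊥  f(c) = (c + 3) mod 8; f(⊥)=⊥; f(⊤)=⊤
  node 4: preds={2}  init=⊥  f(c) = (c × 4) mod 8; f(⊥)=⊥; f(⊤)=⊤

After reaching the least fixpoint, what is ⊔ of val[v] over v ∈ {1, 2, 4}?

⊤

Worklist (6 pops):
  #1 pop 0: in=5 → 5 (was ⊥); enqueue []
  #2 pop 1: in=⊥ → 2 (no change)
  #3 pop 2: in=⊥ → 5 (no change)
  #4 pop 3: in=⊤ → ⊤ (was ⊥); enqueue [0]
  #5 pop 4: in=5 → 4 (was ⊥); enqueue []
  #6 pop 0: in=⊤ → ⊤ (was 5); enqueue []

Fixpoint:
  val[0] = ⊤
  val[1] = 2
  val[2] = 5
  val[3] = ⊤
  val[4] = 4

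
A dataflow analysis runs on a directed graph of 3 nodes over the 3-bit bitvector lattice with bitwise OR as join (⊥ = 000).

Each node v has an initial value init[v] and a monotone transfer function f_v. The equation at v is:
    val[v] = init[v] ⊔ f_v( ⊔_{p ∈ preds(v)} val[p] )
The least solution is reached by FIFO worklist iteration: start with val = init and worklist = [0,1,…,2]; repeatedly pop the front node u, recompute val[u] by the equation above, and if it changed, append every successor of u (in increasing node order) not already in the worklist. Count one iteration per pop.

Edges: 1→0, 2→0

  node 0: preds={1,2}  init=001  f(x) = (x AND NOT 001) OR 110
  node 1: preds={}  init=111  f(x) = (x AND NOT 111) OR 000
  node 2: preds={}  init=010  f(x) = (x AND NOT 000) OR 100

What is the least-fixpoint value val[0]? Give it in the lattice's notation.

111

Iteration log — 4 steps:
  step 1. node 0  ⊔preds=111  new=111  old=001  +wl: 
  step 2. node 1  ⊔preds=000  new=111  stable
  step 3. node 2  ⊔preds=000  new=110  old=010  +wl: 0
  step 4. node 0  ⊔preds=111  new=111  stable

Least fixpoint reached:
  node 0: 111
  node 1: 111
  node 2: 110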